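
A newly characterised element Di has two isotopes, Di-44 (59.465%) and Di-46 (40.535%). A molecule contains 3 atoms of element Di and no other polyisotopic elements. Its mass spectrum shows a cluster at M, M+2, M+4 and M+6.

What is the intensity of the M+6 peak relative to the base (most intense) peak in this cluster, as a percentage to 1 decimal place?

Term probabilities: M 0.2103, M+2 0.4300, M+4 0.2931, M+6 0.0666. Base peak = M+2.
P(M+2) = C(3,1) × 0.59465^2 × 0.40535^1 = 3 × 0.35360862 × 0.40535 = 0.430006 (base)
P(M+6) = C(3,3) × 0.59465^0 × 0.40535^3 = 1 × 1.0000 × 0.0666025 = 0.066603
Relative intensity = 0.066603 / 0.430006 × 100 = 15.5

15.5%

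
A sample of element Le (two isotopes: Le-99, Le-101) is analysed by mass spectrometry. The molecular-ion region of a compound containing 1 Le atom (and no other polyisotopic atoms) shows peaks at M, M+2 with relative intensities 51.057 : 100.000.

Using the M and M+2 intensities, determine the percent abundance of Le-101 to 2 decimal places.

66.20%

If p is the fraction of Le that is Le-99, then I(M+2)/I(M) = [C(1,1)·p^0·(1−p)] / p^1 = 1·(1−p)/p = 100.000/51.057 = 1.9586
(1−p)/p = 1.9586/1 = 1.9586  ⇒  p = 1/(1 + 1.9586) = 0.3380
Le-99: 33.80%, Le-101: 66.20%.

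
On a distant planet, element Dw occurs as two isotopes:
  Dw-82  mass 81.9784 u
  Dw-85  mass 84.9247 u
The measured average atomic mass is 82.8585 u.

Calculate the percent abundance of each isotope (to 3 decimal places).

With x = fraction of Dw-82 (so Dw-85 is 1 − x):
81.9784·x + 84.9247·(1 − x) = 82.8585
(81.9784 − 84.9247)·x = 82.8585 − 84.9247
x = -2.0662 / -2.9463 = 0.70129 → 70.129% Dw-82, 29.871% Dw-85.

Dw-82: 70.129%, Dw-85: 29.871%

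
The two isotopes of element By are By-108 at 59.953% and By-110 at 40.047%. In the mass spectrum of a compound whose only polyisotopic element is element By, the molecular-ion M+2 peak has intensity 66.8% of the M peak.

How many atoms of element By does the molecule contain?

With n By atoms, P(M+2)/P(M) = C(n,1)·p^(n−1)q / p^n = n·q/p = n · 0.40047/0.59953.
n = 0.668 × 0.59953/0.40047 = 1.00 ≈ 1

1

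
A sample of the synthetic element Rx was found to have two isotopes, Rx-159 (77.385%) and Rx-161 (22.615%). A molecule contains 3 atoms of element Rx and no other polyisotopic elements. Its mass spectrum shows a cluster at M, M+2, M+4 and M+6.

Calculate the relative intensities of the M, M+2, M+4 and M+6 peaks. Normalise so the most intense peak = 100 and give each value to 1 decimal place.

Each Rx atom is independently Rx-159 (p = 0.77385) or Rx-161 (q = 0.22615); the cluster is the binomial expansion (p + q)^3.
P(M) = 0.77385^3 = 0.463415
P(M+2) = 3 × 0.77385^2 × 0.22615^1 = 0.406286
P(M+4) = 3 × 0.77385^1 × 0.22615^2 = 0.118733
P(M+6) = 0.22615^3 = 0.011566
The M peak is largest (0.463415); scaling to 100 gives 100.0 : 87.7 : 25.6 : 2.5.

100.0 : 87.7 : 25.6 : 2.5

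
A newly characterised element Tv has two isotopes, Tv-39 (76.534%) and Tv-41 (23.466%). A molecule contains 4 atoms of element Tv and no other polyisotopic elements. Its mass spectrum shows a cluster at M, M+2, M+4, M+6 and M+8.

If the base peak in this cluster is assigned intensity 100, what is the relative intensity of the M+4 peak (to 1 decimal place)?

46.0

Binomial terms of (0.76534 + 0.23466)^4: M 0.3431, M+2 0.4208, M+4 0.1935, M+6 0.0396, M+8 0.0030 → M+2 is the base peak.
P(M+2) = C(4,1) × 0.76534^3 × 0.23466^1 = 4 × 0.44829432 × 0.23466 = 0.420787 (base)
P(M+4) = C(4,2) × 0.76534^2 × 0.23466^2 = 6 × 0.58574532 × 0.05506532 = 0.193526
Relative intensity = 0.193526 / 0.420787 × 100 = 46.0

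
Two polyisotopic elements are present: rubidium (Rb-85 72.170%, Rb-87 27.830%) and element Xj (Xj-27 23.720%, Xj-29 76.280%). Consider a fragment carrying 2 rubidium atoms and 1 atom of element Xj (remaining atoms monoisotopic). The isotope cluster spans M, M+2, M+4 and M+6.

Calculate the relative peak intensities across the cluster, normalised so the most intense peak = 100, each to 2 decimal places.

25.08 : 100.00 : 65.93 : 11.99

Rubidium pattern (n=2): 0.52085089 : 0.40169822 : 0.07745089
Element Xj pattern (n=1): 0.2372 : 0.7628
Convolve the two distributions (both contribute in 2-u steps):
  M: 0.52085089×0.2372 = 0.123546
  M+2: 0.52085089×0.7628 + 0.40169822×0.2372 = 0.492588
  M+4: 0.40169822×0.7628 + 0.07745089×0.2372 = 0.324787
  M+6: 0.07745089×0.7628 = 0.059080
Scale to base peak (0.492588) = 100: 25.08 : 100.00 : 65.93 : 11.99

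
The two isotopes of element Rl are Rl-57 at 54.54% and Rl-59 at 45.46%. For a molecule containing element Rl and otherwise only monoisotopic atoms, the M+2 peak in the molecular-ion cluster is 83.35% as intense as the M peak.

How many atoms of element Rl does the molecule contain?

1

For n independent Rl atoms, I(M+2)/I(M) = n · (abundance Rl-59) / (abundance Rl-57) = n · 0.4546/0.5454.
n = 0.8335 × 0.5454/0.4546 = 1.00 ≈ 1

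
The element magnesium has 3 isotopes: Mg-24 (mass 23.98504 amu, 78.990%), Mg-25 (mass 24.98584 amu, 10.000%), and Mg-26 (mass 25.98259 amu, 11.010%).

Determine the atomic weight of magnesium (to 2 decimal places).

24.31 amu

The abundance-weighted mean is 0.78990 × 23.98504 + 0.10000 × 24.98584 + 0.11010 × 25.98259
= 18.945783 + 2.498584 + 2.860683 = 24.305050 amu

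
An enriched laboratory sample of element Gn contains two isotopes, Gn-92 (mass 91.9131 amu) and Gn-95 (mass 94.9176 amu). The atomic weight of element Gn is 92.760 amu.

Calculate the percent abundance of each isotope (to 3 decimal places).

Writing the weighted mean with unknown fraction x of Gn-92:
91.9131·x + 94.9176·(1 − x) = 92.760
(91.9131 − 94.9176)·x = 92.760 − 94.9176
x = -2.1576 / -3.0045 = 0.71812 → 71.812% Gn-92, 28.188% Gn-95.

Gn-92: 71.812%, Gn-95: 28.188%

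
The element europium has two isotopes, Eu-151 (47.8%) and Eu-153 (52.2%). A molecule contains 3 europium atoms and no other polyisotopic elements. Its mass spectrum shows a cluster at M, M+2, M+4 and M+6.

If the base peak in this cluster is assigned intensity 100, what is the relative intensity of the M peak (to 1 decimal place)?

28.0

(0.478 + 0.522)^3 gives M 0.1092, M+2 0.3578, M+4 0.3907, M+6 0.1422; the largest is M+4.
P(M+4) = C(3,2) × 0.478^1 × 0.522^2 = 3 × 0.4780 × 0.272484 = 0.390742 (base)
P(M) = C(3,0) × 0.478^3 × 0.522^0 = 1 × 0.10921535 × 1.0000 = 0.109215
Relative intensity = 0.109215 / 0.390742 × 100 = 28.0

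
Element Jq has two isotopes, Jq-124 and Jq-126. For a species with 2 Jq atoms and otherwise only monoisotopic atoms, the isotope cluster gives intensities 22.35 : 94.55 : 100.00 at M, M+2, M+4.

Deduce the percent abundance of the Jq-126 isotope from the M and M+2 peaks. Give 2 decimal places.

If p is the fraction of Jq that is Jq-124, then I(M+2)/I(M) = [C(2,1)·p^1·(1−p)] / p^2 = 2·(1−p)/p = 94.55/22.35 = 4.2304
(1−p)/p = 4.2304/2 = 2.1152  ⇒  p = 1/(1 + 2.1152) = 0.3210
Jq-124: 32.10%, Jq-126: 67.90%.

67.90%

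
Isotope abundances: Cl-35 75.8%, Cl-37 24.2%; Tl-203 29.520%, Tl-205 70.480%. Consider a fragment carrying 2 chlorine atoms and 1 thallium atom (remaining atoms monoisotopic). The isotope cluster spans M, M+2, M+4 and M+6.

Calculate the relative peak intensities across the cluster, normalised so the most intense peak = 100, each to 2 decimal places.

33.05 : 100.00 : 53.75 : 8.04

Chlorine pattern (n=2): 0.574564 : 0.366872 : 0.058564
Thallium pattern (n=1): 0.2952 : 0.7048
Convolve the two distributions (both contribute in 2-u steps):
  M: 0.574564×0.2952 = 0.169611
  M+2: 0.574564×0.7048 + 0.366872×0.2952 = 0.513253
  M+4: 0.366872×0.7048 + 0.058564×0.2952 = 0.275859
  M+6: 0.058564×0.7048 = 0.041276
Scale to base peak (0.513253) = 100: 33.05 : 100.00 : 53.75 : 8.04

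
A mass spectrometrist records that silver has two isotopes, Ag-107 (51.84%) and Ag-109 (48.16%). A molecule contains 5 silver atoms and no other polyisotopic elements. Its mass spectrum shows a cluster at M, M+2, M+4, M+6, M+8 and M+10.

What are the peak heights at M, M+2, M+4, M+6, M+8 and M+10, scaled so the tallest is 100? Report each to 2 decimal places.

The 5 Ag atoms are independent, so intensities follow the terms of (0.5184 + 0.4816)^5.
P(M) = 0.5184^5 = 0.037439
P(M+2) = 5 × 0.5184^4 × 0.4816^1 = 0.173907
P(M+4) = 10 × 0.5184^3 × 0.4816^2 = 0.323123
P(M+6) = 10 × 0.5184^2 × 0.4816^3 = 0.300185
P(M+8) = 5 × 0.5184^1 × 0.4816^4 = 0.139438
P(M+10) = 0.4816^5 = 0.025908
The M+4 peak is largest (0.323123); scaling to 100 gives 11.59 : 53.82 : 100.00 : 92.90 : 43.15 : 8.02.

11.59 : 53.82 : 100.00 : 92.90 : 43.15 : 8.02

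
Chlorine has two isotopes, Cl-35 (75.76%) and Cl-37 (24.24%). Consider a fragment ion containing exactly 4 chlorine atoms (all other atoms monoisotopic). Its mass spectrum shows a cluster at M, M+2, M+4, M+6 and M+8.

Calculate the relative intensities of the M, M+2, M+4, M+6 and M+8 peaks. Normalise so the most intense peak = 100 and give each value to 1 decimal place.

The 4 Cl atoms are independent, so intensities follow the terms of (0.7576 + 0.2424)^4.
P(M) = 0.7576^4 = 0.329428
P(M+2) = 4 × 0.7576^3 × 0.2424^1 = 0.421612
P(M+4) = 6 × 0.7576^2 × 0.2424^2 = 0.202347
P(M+6) = 4 × 0.7576^1 × 0.2424^3 = 0.043162
P(M+8) = 0.2424^4 = 0.003452
The M+2 peak is largest (0.421612); scaling to 100 gives 78.1 : 100.0 : 48.0 : 10.2 : 0.8.

78.1 : 100.0 : 48.0 : 10.2 : 0.8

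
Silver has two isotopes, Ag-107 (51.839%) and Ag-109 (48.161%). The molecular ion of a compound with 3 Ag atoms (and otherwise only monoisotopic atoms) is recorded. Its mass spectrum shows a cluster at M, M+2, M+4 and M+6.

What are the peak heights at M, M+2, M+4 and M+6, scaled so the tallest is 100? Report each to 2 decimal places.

The 3 Ag atoms are independent, so intensities follow the terms of (0.51839 + 0.48161)^3.
P(M) = 0.51839^3 = 0.139306
P(M+2) = 3 × 0.51839^2 × 0.48161^1 = 0.388267
P(M+4) = 3 × 0.51839^1 × 0.48161^2 = 0.360719
P(M+6) = 0.48161^3 = 0.111709
The M+2 peak is largest (0.388267); scaling to 100 gives 35.88 : 100.00 : 92.90 : 28.77.

35.88 : 100.00 : 92.90 : 28.77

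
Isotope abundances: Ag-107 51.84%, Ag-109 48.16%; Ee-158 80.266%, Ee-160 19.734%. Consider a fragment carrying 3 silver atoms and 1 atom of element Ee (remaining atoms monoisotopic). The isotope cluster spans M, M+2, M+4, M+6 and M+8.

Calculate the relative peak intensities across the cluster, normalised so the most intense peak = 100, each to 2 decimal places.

30.54 : 92.62 : 100.00 : 43.93 : 6.02

Silver pattern (n=3): 0.13931407 : 0.38827347 : 0.36071085 : 0.11170161
Element Ee pattern (n=1): 0.80266 : 0.19734
Convolve the two distributions (both contribute in 2-u steps):
  M: 0.13931407×0.80266 = 0.111822
  M+2: 0.13931407×0.19734 + 0.38827347×0.80266 = 0.339144
  M+4: 0.38827347×0.19734 + 0.36071085×0.80266 = 0.366150
  M+6: 0.36071085×0.19734 + 0.11170161×0.80266 = 0.160841
  M+8: 0.11170161×0.19734 = 0.022043
Scale to base peak (0.366150) = 100: 30.54 : 92.62 : 100.00 : 43.93 : 6.02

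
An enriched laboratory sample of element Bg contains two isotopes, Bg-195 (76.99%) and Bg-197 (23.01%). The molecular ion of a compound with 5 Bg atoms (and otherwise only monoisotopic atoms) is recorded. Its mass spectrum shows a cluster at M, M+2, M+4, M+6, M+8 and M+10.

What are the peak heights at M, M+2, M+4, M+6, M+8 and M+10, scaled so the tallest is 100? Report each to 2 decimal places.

66.92 : 100.00 : 59.77 : 17.86 : 2.67 : 0.16

Each Bg atom is independently Bg-195 (p = 0.7699) or Bg-197 (q = 0.2301); the cluster is the binomial expansion (p + q)^5.
P(M) = 0.7699^5 = 0.270503
P(M+2) = 5 × 0.7699^4 × 0.2301^1 = 0.404226
P(M+4) = 10 × 0.7699^3 × 0.2301^2 = 0.241622
P(M+6) = 10 × 0.7699^2 × 0.2301^3 = 0.072214
P(M+8) = 5 × 0.7699^1 × 0.2301^4 = 0.010791
P(M+10) = 0.2301^5 = 0.000645
The M+2 peak is largest (0.404226); scaling to 100 gives 66.92 : 100.00 : 59.77 : 17.86 : 2.67 : 0.16.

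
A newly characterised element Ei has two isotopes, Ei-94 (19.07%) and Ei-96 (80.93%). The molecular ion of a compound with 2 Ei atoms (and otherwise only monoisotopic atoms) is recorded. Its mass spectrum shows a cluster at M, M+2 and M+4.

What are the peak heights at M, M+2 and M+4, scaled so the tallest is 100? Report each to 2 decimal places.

5.55 : 47.13 : 100.00

Expanding (0.1907 + 0.8093)^2:
P(M) = 0.1907^2 = 0.036366
P(M+2) = 2 × 0.1907^1 × 0.8093^1 = 0.308667
P(M+4) = 0.8093^2 = 0.654966
The M+4 peak is largest (0.654966); scaling to 100 gives 5.55 : 47.13 : 100.00.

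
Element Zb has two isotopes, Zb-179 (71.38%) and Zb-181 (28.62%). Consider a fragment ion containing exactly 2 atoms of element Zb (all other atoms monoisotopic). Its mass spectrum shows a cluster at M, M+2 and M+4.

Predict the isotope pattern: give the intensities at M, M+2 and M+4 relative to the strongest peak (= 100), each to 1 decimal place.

100.0 : 80.2 : 16.1

Expanding (0.7138 + 0.2862)^2:
P(M) = 0.7138^2 = 0.509510
P(M+2) = 2 × 0.7138^1 × 0.2862^1 = 0.408579
P(M+4) = 0.2862^2 = 0.081910
The M peak is largest (0.509510); scaling to 100 gives 100.0 : 80.2 : 16.1.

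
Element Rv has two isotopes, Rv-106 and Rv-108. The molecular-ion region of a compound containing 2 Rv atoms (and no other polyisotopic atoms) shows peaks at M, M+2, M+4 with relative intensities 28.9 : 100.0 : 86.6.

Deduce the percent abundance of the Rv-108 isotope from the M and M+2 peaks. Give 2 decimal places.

63.37%

If p is the fraction of Rv that is Rv-106, then I(M+2)/I(M) = [C(2,1)·p^1·(1−p)] / p^2 = 2·(1−p)/p = 100.0/28.9 = 3.4602
(1−p)/p = 3.4602/2 = 1.7301  ⇒  p = 1/(1 + 1.7301) = 0.3663
Rv-106: 36.63%, Rv-108: 63.37%.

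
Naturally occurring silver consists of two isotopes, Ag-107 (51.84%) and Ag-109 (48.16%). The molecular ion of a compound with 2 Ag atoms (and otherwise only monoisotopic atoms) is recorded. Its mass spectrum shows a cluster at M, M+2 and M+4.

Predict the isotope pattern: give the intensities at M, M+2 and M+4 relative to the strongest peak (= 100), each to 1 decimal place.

Each Ag atom is independently Ag-107 (p = 0.5184) or Ag-109 (q = 0.4816); the cluster is the binomial expansion (p + q)^2.
P(M) = 0.5184^2 = 0.268739
P(M+2) = 2 × 0.5184^1 × 0.4816^1 = 0.499323
P(M+4) = 0.4816^2 = 0.231939
The M+2 peak is largest (0.499323); scaling to 100 gives 53.8 : 100.0 : 46.5.

53.8 : 100.0 : 46.5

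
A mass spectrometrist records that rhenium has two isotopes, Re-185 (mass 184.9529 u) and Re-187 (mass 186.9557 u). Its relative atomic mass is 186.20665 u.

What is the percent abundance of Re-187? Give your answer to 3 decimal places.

With x = fraction of Re-185 (so Re-187 is 1 − x):
184.9529·x + 186.9557·(1 − x) = 186.20665
(184.9529 − 186.9557)·x = 186.20665 − 186.9557
x = -0.74905 / -2.0028 = 0.37400 → 37.400% Re-185, 62.600% Re-187.

62.600%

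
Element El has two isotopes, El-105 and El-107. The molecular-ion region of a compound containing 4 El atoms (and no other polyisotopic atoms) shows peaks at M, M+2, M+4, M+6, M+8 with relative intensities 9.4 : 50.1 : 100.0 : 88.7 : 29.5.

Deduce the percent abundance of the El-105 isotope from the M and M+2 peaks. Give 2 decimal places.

42.87%

If p is the fraction of El that is El-105, then I(M+2)/I(M) = [C(4,1)·p^3·(1−p)] / p^4 = 4·(1−p)/p = 50.1/9.4 = 5.3298
(1−p)/p = 5.3298/4 = 1.3324  ⇒  p = 1/(1 + 1.3324) = 0.4287
El-105: 42.87%, El-107: 57.13%.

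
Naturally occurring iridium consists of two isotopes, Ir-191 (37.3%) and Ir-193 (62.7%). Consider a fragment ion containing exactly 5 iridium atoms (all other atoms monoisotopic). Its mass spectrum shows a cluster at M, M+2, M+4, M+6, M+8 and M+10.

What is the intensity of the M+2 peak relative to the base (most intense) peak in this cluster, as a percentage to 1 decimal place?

(0.373 + 0.627)^5 gives M 0.0072, M+2 0.0607, M+4 0.2040, M+6 0.3429, M+8 0.2882, M+10 0.0969; the largest is M+6.
P(M+6) = C(5,3) × 0.373^2 × 0.627^3 = 10 × 0.139129 × 0.24649188 = 0.342942 (base)
P(M+2) = C(5,1) × 0.373^4 × 0.627^1 = 5 × 0.01935688 × 0.6270 = 0.060684
Relative intensity = 0.060684 / 0.342942 × 100 = 17.7

17.7%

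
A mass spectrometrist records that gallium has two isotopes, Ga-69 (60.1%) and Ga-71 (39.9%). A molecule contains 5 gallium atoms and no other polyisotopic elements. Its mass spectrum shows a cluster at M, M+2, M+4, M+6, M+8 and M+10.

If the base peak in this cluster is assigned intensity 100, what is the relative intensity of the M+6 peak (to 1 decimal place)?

66.4

(0.601 + 0.399)^5 gives M 0.0784, M+2 0.2603, M+4 0.3456, M+6 0.2294, M+8 0.0762, M+10 0.0101; the largest is M+4.
P(M+4) = C(5,2) × 0.601^3 × 0.399^2 = 10 × 0.2170818 × 0.159201 = 0.345596 (base)
P(M+6) = C(5,3) × 0.601^2 × 0.399^3 = 10 × 0.361201 × 0.0635212 = 0.229439
Relative intensity = 0.229439 / 0.345596 × 100 = 66.4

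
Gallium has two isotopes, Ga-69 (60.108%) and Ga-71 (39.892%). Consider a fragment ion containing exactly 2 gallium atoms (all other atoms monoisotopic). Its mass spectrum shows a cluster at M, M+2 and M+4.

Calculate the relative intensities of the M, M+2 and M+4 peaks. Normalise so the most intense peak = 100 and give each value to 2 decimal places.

The 2 Ga atoms are independent, so intensities follow the terms of (0.60108 + 0.39892)^2.
P(M) = 0.60108^2 = 0.361297
P(M+2) = 2 × 0.60108^1 × 0.39892^1 = 0.479566
P(M+4) = 0.39892^2 = 0.159137
The M+2 peak is largest (0.479566); scaling to 100 gives 75.34 : 100.00 : 33.18.

75.34 : 100.00 : 33.18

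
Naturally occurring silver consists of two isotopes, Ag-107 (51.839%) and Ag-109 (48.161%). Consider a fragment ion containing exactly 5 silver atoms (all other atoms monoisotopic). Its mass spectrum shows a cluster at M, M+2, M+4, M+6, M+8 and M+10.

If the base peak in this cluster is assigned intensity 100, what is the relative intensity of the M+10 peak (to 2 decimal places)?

8.02

Binomial terms of (0.51839 + 0.48161)^5: M 0.0374, M+2 0.1739, M+4 0.3231, M+6 0.3002, M+8 0.1394, M+10 0.0259 → M+4 is the base peak.
P(M+4) = C(5,2) × 0.51839^3 × 0.48161^2 = 10 × 0.13930601 × 0.23194819 = 0.323118 (base)
P(M+10) = C(5,5) × 0.51839^0 × 0.48161^5 = 1 × 1.0000 × 0.0259106 = 0.025911
Relative intensity = 0.025911 / 0.323118 × 100 = 8.02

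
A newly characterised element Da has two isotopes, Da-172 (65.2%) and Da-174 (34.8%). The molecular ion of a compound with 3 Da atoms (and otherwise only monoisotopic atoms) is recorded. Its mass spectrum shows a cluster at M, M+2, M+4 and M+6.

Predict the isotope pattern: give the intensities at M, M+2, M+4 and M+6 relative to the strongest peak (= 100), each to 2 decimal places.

The 3 Da atoms are independent, so intensities follow the terms of (0.652 + 0.348)^3.
P(M) = 0.652^3 = 0.277168
P(M+2) = 3 × 0.652^2 × 0.348^1 = 0.443809
P(M+4) = 3 × 0.652^1 × 0.348^2 = 0.236879
P(M+6) = 0.348^3 = 0.042144
The M+2 peak is largest (0.443809); scaling to 100 gives 62.45 : 100.00 : 53.37 : 9.50.

62.45 : 100.00 : 53.37 : 9.50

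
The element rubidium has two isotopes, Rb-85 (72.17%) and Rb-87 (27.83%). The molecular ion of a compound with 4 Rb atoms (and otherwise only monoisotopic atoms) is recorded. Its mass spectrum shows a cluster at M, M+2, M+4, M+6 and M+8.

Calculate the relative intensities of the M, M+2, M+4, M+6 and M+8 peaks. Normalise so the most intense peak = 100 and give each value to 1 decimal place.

Each Rb atom is independently Rb-85 (p = 0.7217) or Rb-87 (q = 0.2783); the cluster is the binomial expansion (p + q)^4.
P(M) = 0.7217^4 = 0.271286
P(M+2) = 4 × 0.7217^3 × 0.2783^1 = 0.418450
P(M+4) = 6 × 0.7217^2 × 0.2783^2 = 0.242042
P(M+6) = 4 × 0.7217^1 × 0.2783^3 = 0.062224
P(M+8) = 0.2783^4 = 0.005999
The M+2 peak is largest (0.418450); scaling to 100 gives 64.8 : 100.0 : 57.8 : 14.9 : 1.4.

64.8 : 100.0 : 57.8 : 14.9 : 1.4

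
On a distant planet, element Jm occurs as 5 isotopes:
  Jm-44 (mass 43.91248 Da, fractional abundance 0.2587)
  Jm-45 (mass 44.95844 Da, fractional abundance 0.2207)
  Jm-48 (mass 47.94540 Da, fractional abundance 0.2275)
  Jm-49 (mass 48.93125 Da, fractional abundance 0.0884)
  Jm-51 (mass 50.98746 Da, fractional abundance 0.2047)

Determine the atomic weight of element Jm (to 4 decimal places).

46.9527 Da

Ar = Σ fᵢ·mᵢ = 0.2587 × 43.91248 + 0.2207 × 44.95844 + 0.2275 × 47.94540 + 0.0884 × 48.93125 + 0.2047 × 50.98746
= 11.360159 + 9.922328 + 10.907579 + 4.325523 + 10.437133 = 46.952722 Da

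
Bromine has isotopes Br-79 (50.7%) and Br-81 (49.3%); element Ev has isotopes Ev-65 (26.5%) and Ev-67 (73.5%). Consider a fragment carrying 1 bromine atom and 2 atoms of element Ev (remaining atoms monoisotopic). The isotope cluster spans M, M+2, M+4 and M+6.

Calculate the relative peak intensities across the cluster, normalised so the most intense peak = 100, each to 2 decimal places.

Bromine pattern (n=1): 0.5070 : 0.4930
Element Ev pattern (n=2): 0.070225 : 0.38955 : 0.540225
Convolve the two distributions (both contribute in 2-u steps):
  M: 0.5070×0.070225 = 0.035604
  M+2: 0.5070×0.38955 + 0.4930×0.070225 = 0.232123
  M+4: 0.5070×0.540225 + 0.4930×0.38955 = 0.465942
  M+6: 0.4930×0.540225 = 0.266331
Scale to base peak (0.465942) = 100: 7.64 : 49.82 : 100.00 : 57.16

7.64 : 49.82 : 100.00 : 57.16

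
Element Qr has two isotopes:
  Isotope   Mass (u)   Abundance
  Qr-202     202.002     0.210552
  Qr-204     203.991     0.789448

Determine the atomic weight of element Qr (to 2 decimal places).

Weight each isotope mass by its fractional abundance: 0.210552 × 202.002 + 0.789448 × 203.991
= 42.5319 + 161.0403 = 203.5722 u

203.57 u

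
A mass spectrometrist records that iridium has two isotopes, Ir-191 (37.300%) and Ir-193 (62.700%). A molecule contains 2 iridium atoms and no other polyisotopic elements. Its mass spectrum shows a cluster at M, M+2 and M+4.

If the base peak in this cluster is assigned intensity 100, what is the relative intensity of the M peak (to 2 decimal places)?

29.74

Binomial terms of (0.37300 + 0.62700)^2: M 0.1391, M+2 0.4677, M+4 0.3931 → M+2 is the base peak.
P(M+2) = C(2,1) × 0.37300^1 × 0.62700^1 = 2 × 0.3730 × 0.6270 = 0.467742 (base)
P(M) = C(2,0) × 0.37300^2 × 0.62700^0 = 1 × 0.139129 × 1.0000 = 0.139129
Relative intensity = 0.139129 / 0.467742 × 100 = 29.74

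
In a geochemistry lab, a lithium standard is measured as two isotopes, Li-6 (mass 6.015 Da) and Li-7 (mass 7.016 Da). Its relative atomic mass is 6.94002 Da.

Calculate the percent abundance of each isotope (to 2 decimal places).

Writing the weighted mean with unknown fraction x of Li-6:
6.015·x + 7.016·(1 − x) = 6.94002
(6.015 − 7.016)·x = 6.94002 − 7.016
x = -0.07598 / -1.001 = 0.07590 → 7.59% Li-6, 92.41% Li-7.

Li-6: 7.59%, Li-7: 92.41%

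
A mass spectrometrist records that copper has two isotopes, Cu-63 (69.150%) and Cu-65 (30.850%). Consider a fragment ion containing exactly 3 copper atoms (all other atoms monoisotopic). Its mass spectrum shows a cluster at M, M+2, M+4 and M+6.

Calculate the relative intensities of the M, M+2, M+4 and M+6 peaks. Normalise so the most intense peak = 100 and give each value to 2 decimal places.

74.72 : 100.00 : 44.61 : 6.63

The 3 Cu atoms are independent, so intensities follow the terms of (0.69150 + 0.30850)^3.
P(M) = 0.69150^3 = 0.330656
P(M+2) = 3 × 0.69150^2 × 0.30850^1 = 0.442548
P(M+4) = 3 × 0.69150^1 × 0.30850^2 = 0.197435
P(M+6) = 0.30850^3 = 0.029361
The M+2 peak is largest (0.442548); scaling to 100 gives 74.72 : 100.00 : 44.61 : 6.63.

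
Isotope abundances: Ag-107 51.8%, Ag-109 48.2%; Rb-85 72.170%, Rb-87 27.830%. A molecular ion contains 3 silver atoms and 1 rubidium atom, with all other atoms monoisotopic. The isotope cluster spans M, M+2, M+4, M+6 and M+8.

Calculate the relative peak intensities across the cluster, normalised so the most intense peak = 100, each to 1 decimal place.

27.2 : 86.5 : 100.0 : 49.2 : 8.5

Silver pattern (n=3): 0.13899183 : 0.3879965 : 0.3610315 : 0.11198017
Rubidium pattern (n=1): 0.7217 : 0.2783
Convolve the two distributions (both contribute in 2-u steps):
  M: 0.13899183×0.7217 = 0.100310
  M+2: 0.13899183×0.2783 + 0.3879965×0.7217 = 0.318699
  M+4: 0.3879965×0.2783 + 0.3610315×0.7217 = 0.368536
  M+6: 0.3610315×0.2783 + 0.11198017×0.7217 = 0.181291
  M+8: 0.11198017×0.2783 = 0.031164
Scale to base peak (0.368536) = 100: 27.2 : 86.5 : 100.0 : 49.2 : 8.5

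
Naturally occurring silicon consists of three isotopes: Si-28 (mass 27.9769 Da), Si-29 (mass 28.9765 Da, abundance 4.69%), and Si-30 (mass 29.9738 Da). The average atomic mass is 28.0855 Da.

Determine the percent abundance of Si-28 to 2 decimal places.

92.22%

The remaining 95.31% is split between Si-28 (fraction x) and Si-30 (fraction 0.9531 − x).
Substituting: 27.9769x + 29.9738(0.9531 − x) = 26.72650215
(27.9769 − 29.9738)x = -1.84152663  ⇒  x = 0.92219, y = 0.03091
Si-28: 92.22%, Si-30: 3.09%.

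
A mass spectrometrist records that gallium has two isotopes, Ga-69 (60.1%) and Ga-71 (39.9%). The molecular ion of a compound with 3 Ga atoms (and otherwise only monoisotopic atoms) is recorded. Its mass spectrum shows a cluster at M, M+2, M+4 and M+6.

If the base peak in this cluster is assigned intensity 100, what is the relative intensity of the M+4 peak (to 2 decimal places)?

66.39

Binomial terms of (0.601 + 0.399)^3: M 0.2171, M+2 0.4324, M+4 0.2870, M+6 0.0635 → M+2 is the base peak.
P(M+2) = C(3,1) × 0.601^2 × 0.399^1 = 3 × 0.361201 × 0.3990 = 0.432358 (base)
P(M+4) = C(3,2) × 0.601^1 × 0.399^2 = 3 × 0.6010 × 0.159201 = 0.287039
Relative intensity = 0.287039 / 0.432358 × 100 = 66.39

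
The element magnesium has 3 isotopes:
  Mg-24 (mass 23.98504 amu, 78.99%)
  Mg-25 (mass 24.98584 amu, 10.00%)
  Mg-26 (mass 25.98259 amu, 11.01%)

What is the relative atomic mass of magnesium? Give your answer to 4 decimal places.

24.3051 amu

Average mass = Σ (abundance × isotope mass) = 0.7899 × 23.98504 + 0.1000 × 24.98584 + 0.1101 × 25.98259
= 18.945783 + 2.498584 + 2.860683 = 24.305050 amu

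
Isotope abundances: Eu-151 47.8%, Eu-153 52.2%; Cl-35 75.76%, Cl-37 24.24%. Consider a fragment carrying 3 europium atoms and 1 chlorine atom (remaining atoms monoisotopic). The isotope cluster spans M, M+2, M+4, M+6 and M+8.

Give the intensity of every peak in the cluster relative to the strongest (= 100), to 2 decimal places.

21.62 : 77.74 : 100.00 : 52.90 : 9.01

Europium pattern (n=3): 0.10921535 : 0.35780594 : 0.39074206 : 0.14223665
Chlorine pattern (n=1): 0.7576 : 0.2424
Convolve the two distributions (both contribute in 2-u steps):
  M: 0.10921535×0.7576 = 0.082742
  M+2: 0.10921535×0.2424 + 0.35780594×0.7576 = 0.297548
  M+4: 0.35780594×0.2424 + 0.39074206×0.7576 = 0.382758
  M+6: 0.39074206×0.2424 + 0.14223665×0.7576 = 0.202474
  M+8: 0.14223665×0.2424 = 0.034478
Scale to base peak (0.382758) = 100: 21.62 : 77.74 : 100.00 : 52.90 : 9.01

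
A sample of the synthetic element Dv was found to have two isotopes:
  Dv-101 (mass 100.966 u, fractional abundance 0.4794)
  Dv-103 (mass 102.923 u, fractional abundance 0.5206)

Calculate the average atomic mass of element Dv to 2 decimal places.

Average mass = Σ (abundance × isotope mass) = 0.4794 × 100.966 + 0.5206 × 102.923
= 48.4031 + 53.5817 = 101.9848 u

101.98 u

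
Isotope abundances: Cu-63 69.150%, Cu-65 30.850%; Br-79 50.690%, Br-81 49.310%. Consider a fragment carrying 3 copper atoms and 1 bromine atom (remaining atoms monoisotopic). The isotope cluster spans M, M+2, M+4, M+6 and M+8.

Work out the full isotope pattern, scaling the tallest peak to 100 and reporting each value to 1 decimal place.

43.3 : 100.0 : 82.2 : 29.0 : 3.7

Copper pattern (n=3): 0.33065611 : 0.44254842 : 0.19743483 : 0.02936064
Bromine pattern (n=1): 0.5069 : 0.4931
Convolve the two distributions (both contribute in 2-u steps):
  M: 0.33065611×0.5069 = 0.167610
  M+2: 0.33065611×0.4931 + 0.44254842×0.5069 = 0.387374
  M+4: 0.44254842×0.4931 + 0.19743483×0.5069 = 0.318300
  M+6: 0.19743483×0.4931 + 0.02936064×0.5069 = 0.112238
  M+8: 0.02936064×0.4931 = 0.014478
Scale to base peak (0.387374) = 100: 43.3 : 100.0 : 82.2 : 29.0 : 3.7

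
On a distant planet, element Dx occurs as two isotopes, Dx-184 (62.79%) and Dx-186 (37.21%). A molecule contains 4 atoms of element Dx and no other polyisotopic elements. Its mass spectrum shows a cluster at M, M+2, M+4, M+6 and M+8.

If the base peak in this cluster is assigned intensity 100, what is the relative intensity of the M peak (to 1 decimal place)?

(0.6279 + 0.3721)^4 gives M 0.1554, M+2 0.3685, M+4 0.3275, M+6 0.1294, M+8 0.0192; the largest is M+2.
P(M+2) = C(4,1) × 0.6279^3 × 0.3721^1 = 4 × 0.24755486 × 0.3721 = 0.368461 (base)
P(M) = C(4,0) × 0.6279^4 × 0.3721^0 = 1 × 0.15543969 × 1.0000 = 0.155440
Relative intensity = 0.155440 / 0.368461 × 100 = 42.2

42.2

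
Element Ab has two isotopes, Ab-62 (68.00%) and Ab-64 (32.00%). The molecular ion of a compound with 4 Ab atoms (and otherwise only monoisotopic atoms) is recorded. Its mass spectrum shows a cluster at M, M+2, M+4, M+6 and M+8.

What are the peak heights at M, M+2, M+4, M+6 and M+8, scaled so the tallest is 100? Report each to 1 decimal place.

The 4 Ab atoms are independent, so intensities follow the terms of (0.6800 + 0.3200)^4.
P(M) = 0.6800^4 = 0.213814
P(M+2) = 4 × 0.6800^3 × 0.3200^1 = 0.402473
P(M+4) = 6 × 0.6800^2 × 0.3200^2 = 0.284099
P(M+6) = 4 × 0.6800^1 × 0.3200^3 = 0.089129
P(M+8) = 0.3200^4 = 0.010486
The M+2 peak is largest (0.402473); scaling to 100 gives 53.1 : 100.0 : 70.6 : 22.1 : 2.6.

53.1 : 100.0 : 70.6 : 22.1 : 2.6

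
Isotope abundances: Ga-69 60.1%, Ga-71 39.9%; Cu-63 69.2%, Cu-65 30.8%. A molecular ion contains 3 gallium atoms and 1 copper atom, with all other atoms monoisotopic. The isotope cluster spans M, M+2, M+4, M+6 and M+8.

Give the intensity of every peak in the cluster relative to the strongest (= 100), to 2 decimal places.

Gallium pattern (n=3): 0.2170818 : 0.4323576 : 0.2870394 : 0.0635212
Copper pattern (n=1): 0.6920 : 0.3080
Convolve the two distributions (both contribute in 2-u steps):
  M: 0.2170818×0.6920 = 0.150221
  M+2: 0.2170818×0.3080 + 0.4323576×0.6920 = 0.366053
  M+4: 0.4323576×0.3080 + 0.2870394×0.6920 = 0.331797
  M+6: 0.2870394×0.3080 + 0.0635212×0.6920 = 0.132365
  M+8: 0.0635212×0.3080 = 0.019565
Scale to base peak (0.366053) = 100: 41.04 : 100.00 : 90.64 : 36.16 : 5.34

41.04 : 100.00 : 90.64 : 36.16 : 5.34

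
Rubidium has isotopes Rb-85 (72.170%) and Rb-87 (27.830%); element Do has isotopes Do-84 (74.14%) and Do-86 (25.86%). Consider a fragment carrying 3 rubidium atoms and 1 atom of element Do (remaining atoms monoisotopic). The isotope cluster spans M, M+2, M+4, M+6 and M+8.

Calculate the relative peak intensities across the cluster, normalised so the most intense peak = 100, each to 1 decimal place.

Rubidium pattern (n=3): 0.37589809 : 0.43485841 : 0.16768892 : 0.02155458
Element Do pattern (n=1): 0.7414 : 0.2586
Convolve the two distributions (both contribute in 2-u steps):
  M: 0.37589809×0.7414 = 0.278691
  M+2: 0.37589809×0.2586 + 0.43485841×0.7414 = 0.419611
  M+4: 0.43485841×0.2586 + 0.16768892×0.7414 = 0.236779
  M+6: 0.16768892×0.2586 + 0.02155458×0.7414 = 0.059345
  M+8: 0.02155458×0.2586 = 0.005574
Scale to base peak (0.419611) = 100: 66.4 : 100.0 : 56.4 : 14.1 : 1.3

66.4 : 100.0 : 56.4 : 14.1 : 1.3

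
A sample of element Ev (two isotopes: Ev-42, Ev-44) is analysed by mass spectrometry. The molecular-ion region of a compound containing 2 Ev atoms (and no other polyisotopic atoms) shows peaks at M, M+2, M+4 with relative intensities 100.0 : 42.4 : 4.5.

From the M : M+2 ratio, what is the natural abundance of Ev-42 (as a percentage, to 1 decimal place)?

82.5%

Write p for the Ev-42 fraction. I(M+2)/I(M) = [C(2,1)·p^1·(1−p)] / p^2 = 2·(1−p)/p = 42.4/100.0 = 0.4240
(1−p)/p = 0.4240/2 = 0.2120  ⇒  p = 1/(1 + 0.2120) = 0.8251
Ev-42: 82.5%, Ev-44: 17.5%.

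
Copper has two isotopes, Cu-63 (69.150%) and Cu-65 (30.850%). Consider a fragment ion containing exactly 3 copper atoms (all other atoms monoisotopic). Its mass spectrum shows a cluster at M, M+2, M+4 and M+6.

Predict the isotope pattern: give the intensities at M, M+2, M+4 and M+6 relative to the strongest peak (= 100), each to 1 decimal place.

74.7 : 100.0 : 44.6 : 6.6

Each Cu atom is independently Cu-63 (p = 0.69150) or Cu-65 (q = 0.30850); the cluster is the binomial expansion (p + q)^3.
P(M) = 0.69150^3 = 0.330656
P(M+2) = 3 × 0.69150^2 × 0.30850^1 = 0.442548
P(M+4) = 3 × 0.69150^1 × 0.30850^2 = 0.197435
P(M+6) = 0.30850^3 = 0.029361
The M+2 peak is largest (0.442548); scaling to 100 gives 74.7 : 100.0 : 44.6 : 6.6.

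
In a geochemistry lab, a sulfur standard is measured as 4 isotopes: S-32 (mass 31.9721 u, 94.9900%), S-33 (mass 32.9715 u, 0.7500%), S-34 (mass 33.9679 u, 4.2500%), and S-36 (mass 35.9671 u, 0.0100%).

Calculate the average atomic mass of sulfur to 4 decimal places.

Ar = Σ fᵢ·mᵢ = 0.949900 × 31.9721 + 0.007500 × 32.9715 + 0.042500 × 33.9679 + 0.000100 × 35.9671
= 30.37030 + 0.24729 + 1.44364 + 0.00360 = 32.06483 u

32.0648 u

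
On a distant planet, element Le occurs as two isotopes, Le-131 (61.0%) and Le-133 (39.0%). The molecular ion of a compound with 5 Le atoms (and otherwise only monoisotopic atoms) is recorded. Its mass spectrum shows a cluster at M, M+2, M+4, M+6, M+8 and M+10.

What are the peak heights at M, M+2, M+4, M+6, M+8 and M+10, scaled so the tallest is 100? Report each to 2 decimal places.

The 5 Le atoms are independent, so intensities follow the terms of (0.610 + 0.390)^5.
P(M) = 0.610^5 = 0.084460
P(M+2) = 5 × 0.610^4 × 0.390^1 = 0.269994
P(M+4) = 10 × 0.610^3 × 0.390^2 = 0.345238
P(M+6) = 10 × 0.610^2 × 0.390^3 = 0.220726
P(M+8) = 5 × 0.610^1 × 0.390^4 = 0.070560
P(M+10) = 0.390^5 = 0.009022
The M+4 peak is largest (0.345238); scaling to 100 gives 24.46 : 78.21 : 100.00 : 63.93 : 20.44 : 2.61.

24.46 : 78.21 : 100.00 : 63.93 : 20.44 : 2.61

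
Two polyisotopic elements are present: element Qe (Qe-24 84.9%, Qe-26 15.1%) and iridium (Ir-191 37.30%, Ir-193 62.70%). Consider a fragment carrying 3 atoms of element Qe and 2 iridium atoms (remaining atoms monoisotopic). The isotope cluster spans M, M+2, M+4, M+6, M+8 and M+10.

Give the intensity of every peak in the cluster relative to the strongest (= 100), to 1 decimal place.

Element Qe pattern (n=3): 0.61196005 : 0.32652285 : 0.05807415 : 0.00344295
Iridium pattern (n=2): 0.139129 : 0.467742 : 0.393129
Convolve the two distributions (both contribute in 2-u steps):
  M: 0.61196005×0.139129 = 0.085141
  M+2: 0.61196005×0.467742 + 0.32652285×0.139129 = 0.331668
  M+4: 0.61196005×0.393129 + 0.32652285×0.467742 + 0.05807415×0.139129 = 0.401387
  M+6: 0.32652285×0.393129 + 0.05807415×0.467742 + 0.00344295×0.139129 = 0.156008
  M+8: 0.05807415×0.393129 + 0.00344295×0.467742 = 0.024441
  M+10: 0.00344295×0.393129 = 0.001354
Scale to base peak (0.401387) = 100: 21.2 : 82.6 : 100.0 : 38.9 : 6.1 : 0.3

21.2 : 82.6 : 100.0 : 38.9 : 6.1 : 0.3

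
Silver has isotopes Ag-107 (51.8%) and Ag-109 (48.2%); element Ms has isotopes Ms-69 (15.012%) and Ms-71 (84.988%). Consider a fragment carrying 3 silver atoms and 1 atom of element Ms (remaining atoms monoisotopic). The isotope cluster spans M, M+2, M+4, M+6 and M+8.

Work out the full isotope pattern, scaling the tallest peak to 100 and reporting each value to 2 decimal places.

5.43 : 45.94 : 100.00 : 84.29 : 24.79

Silver pattern (n=3): 0.13899183 : 0.3879965 : 0.3610315 : 0.11198017
Element Ms pattern (n=1): 0.15012 : 0.84988
Convolve the two distributions (both contribute in 2-u steps):
  M: 0.13899183×0.15012 = 0.020865
  M+2: 0.13899183×0.84988 + 0.3879965×0.15012 = 0.176372
  M+4: 0.3879965×0.84988 + 0.3610315×0.15012 = 0.383949
  M+6: 0.3610315×0.84988 + 0.11198017×0.15012 = 0.323644
  M+8: 0.11198017×0.84988 = 0.095170
Scale to base peak (0.383949) = 100: 5.43 : 45.94 : 100.00 : 84.29 : 24.79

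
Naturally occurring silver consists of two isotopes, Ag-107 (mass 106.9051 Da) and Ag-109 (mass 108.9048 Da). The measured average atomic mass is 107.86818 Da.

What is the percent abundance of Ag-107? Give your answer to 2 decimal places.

Writing the weighted mean with unknown fraction x of Ag-107:
106.9051·x + 108.9048·(1 − x) = 107.86818
(106.9051 − 108.9048)·x = 107.86818 − 108.9048
x = -1.03662 / -1.9997 = 0.51839 → 51.84% Ag-107, 48.16% Ag-109.

51.84%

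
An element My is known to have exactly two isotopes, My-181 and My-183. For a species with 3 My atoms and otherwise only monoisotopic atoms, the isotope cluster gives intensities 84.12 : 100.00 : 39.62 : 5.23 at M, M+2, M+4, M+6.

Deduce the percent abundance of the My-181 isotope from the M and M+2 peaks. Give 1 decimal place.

71.6%

Let p = fractional abundance of My-181. I(M+2)/I(M) = [C(3,1)·p^2·(1−p)] / p^3 = 3·(1−p)/p = 100.00/84.12 = 1.1888
(1−p)/p = 1.1888/3 = 0.3963  ⇒  p = 1/(1 + 0.3963) = 0.7162
My-181: 71.6%, My-183: 28.4%.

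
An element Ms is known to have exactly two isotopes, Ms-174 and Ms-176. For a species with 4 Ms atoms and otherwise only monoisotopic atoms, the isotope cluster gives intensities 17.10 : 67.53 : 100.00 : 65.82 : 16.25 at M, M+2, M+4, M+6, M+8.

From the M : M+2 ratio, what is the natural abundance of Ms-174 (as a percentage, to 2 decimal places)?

50.32%

Let p = fractional abundance of Ms-174. I(M+2)/I(M) = [C(4,1)·p^3·(1−p)] / p^4 = 4·(1−p)/p = 67.53/17.10 = 3.9491
(1−p)/p = 3.9491/4 = 0.9873  ⇒  p = 1/(1 + 0.9873) = 0.5032
Ms-174: 50.32%, Ms-176: 49.68%.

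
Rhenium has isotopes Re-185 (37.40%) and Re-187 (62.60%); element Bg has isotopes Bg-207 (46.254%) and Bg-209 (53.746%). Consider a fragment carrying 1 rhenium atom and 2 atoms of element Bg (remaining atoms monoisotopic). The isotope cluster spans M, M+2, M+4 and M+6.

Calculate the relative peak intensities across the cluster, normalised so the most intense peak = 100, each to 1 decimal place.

19.1 : 76.3 : 100.0 : 43.1

Rhenium pattern (n=1): 0.3740 : 0.6260
Element Bg pattern (n=2): 0.21394325 : 0.4971935 : 0.28886325
Convolve the two distributions (both contribute in 2-u steps):
  M: 0.3740×0.21394325 = 0.080015
  M+2: 0.3740×0.4971935 + 0.6260×0.21394325 = 0.319879
  M+4: 0.3740×0.28886325 + 0.6260×0.4971935 = 0.419278
  M+6: 0.6260×0.28886325 = 0.180828
Scale to base peak (0.419278) = 100: 19.1 : 76.3 : 100.0 : 43.1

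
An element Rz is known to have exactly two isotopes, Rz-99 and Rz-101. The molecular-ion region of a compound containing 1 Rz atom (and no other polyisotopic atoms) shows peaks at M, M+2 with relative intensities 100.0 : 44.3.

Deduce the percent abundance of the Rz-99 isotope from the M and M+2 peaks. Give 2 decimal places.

If p is the fraction of Rz that is Rz-99, then I(M+2)/I(M) = [C(1,1)·p^0·(1−p)] / p^1 = 1·(1−p)/p = 44.3/100.0 = 0.4430
(1−p)/p = 0.4430/1 = 0.4430  ⇒  p = 1/(1 + 0.4430) = 0.6930
Rz-99: 69.30%, Rz-101: 30.70%.

69.30%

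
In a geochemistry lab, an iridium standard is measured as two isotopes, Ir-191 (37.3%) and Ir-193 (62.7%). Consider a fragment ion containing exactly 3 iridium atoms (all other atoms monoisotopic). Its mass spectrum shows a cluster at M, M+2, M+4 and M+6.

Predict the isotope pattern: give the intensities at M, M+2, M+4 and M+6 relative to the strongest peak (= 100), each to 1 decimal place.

11.8 : 59.5 : 100.0 : 56.0

The 3 Ir atoms are independent, so intensities follow the terms of (0.373 + 0.627)^3.
P(M) = 0.373^3 = 0.051895
P(M+2) = 3 × 0.373^2 × 0.627^1 = 0.261702
P(M+4) = 3 × 0.373^1 × 0.627^2 = 0.439911
P(M+6) = 0.627^3 = 0.246492
The M+4 peak is largest (0.439911); scaling to 100 gives 11.8 : 59.5 : 100.0 : 56.0.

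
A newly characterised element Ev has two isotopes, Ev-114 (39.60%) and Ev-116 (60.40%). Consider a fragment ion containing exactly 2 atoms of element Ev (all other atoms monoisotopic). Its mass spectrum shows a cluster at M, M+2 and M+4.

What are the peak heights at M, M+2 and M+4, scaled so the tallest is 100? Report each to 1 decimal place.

Expanding (0.3960 + 0.6040)^2:
P(M) = 0.3960^2 = 0.156816
P(M+2) = 2 × 0.3960^1 × 0.6040^1 = 0.478368
P(M+4) = 0.6040^2 = 0.364816
The M+2 peak is largest (0.478368); scaling to 100 gives 32.8 : 100.0 : 76.3.

32.8 : 100.0 : 76.3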